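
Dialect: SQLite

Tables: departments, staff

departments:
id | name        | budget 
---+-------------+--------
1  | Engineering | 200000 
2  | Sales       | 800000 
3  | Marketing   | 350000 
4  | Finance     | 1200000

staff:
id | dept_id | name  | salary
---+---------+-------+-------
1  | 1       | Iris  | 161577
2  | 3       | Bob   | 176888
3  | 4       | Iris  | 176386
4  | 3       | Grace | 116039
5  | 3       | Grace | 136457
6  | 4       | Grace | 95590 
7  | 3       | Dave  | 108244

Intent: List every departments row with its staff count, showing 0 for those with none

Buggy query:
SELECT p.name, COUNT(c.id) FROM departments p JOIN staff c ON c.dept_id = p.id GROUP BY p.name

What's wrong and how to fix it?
Bug: INNER JOIN drops departments rows that have no matching staff rows

Fix: Use LEFT JOIN so parents without children still appear (COUNT(c.id) gives 0)

Corrected query:
SELECT p.name, COUNT(c.id) FROM departments p LEFT JOIN staff c ON c.dept_id = p.id GROUP BY p.name

Result:
name        | COUNT(c.id)
------------+------------
Engineering | 1          
Finance     | 2          
Marketing   | 4          
Sales       | 0          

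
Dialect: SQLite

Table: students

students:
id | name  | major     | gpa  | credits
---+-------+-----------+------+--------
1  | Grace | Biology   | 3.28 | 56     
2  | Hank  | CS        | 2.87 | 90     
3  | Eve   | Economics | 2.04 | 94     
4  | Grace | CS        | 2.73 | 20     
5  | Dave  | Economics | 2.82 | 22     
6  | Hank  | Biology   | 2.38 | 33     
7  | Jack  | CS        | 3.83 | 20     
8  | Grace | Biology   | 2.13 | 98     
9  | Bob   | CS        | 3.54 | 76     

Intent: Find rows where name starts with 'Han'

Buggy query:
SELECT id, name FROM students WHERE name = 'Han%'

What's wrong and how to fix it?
Bug: Wildcards only work with LIKE; '=' treats '%' as a literal character

Fix: Replace '=' with LIKE so 'Han%' is treated as a pattern

Corrected query:
SELECT id, name FROM students WHERE name LIKE 'Han%'

Result:
id | name
---+-----
2  | Hank
6  | Hank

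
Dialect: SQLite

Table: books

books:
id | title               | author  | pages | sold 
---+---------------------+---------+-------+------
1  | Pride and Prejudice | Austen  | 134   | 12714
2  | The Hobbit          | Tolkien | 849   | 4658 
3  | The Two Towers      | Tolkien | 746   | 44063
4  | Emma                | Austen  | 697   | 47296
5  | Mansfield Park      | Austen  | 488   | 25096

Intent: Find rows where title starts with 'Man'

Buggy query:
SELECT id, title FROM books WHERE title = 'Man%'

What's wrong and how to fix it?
Bug: Wildcards only work with LIKE; '=' treats '%' as a literal character

Fix: Replace '=' with LIKE so 'Man%' is treated as a pattern

Corrected query:
SELECT id, title FROM books WHERE title LIKE 'Man%'

Result:
id | title         
---+---------------
5  | Mansfield Park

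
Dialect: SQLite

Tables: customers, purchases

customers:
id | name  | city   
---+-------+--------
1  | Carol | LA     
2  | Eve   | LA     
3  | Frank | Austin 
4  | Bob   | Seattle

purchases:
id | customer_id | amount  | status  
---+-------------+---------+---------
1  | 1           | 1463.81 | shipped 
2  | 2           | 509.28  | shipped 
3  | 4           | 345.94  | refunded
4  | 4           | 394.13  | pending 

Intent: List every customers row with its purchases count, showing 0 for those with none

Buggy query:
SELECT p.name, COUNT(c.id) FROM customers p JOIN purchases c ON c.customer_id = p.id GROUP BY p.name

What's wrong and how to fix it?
Bug: An inner join excludes parents with zero children

Fix: Use LEFT JOIN so parents without children still appear (COUNT(c.id) gives 0)

Corrected query:
SELECT p.name, COUNT(c.id) FROM customers p LEFT JOIN purchases c ON c.customer_id = p.id GROUP BY p.name

Result:
name  | COUNT(c.id)
------+------------
Bob   | 2          
Carol | 1          
Eve   | 1          
Frank | 0          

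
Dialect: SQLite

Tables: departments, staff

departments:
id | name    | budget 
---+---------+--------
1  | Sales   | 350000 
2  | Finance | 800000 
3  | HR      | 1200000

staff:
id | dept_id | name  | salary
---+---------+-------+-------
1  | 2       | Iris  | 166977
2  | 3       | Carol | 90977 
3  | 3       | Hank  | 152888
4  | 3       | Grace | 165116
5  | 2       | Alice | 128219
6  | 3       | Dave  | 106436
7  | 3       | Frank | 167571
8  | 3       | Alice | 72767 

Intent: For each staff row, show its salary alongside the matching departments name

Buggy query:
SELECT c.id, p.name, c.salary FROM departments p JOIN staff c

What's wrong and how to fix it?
Bug: Missing join condition: each staff row is matched to all departments rows instead of just its own

Fix: Specify the join condition linking the foreign key to the parent id

Corrected query:
SELECT c.id, p.name, c.salary FROM departments p JOIN staff c ON c.dept_id = p.id

Result:
id | name    | salary
---+---------+-------
1  | Finance | 166977
2  | HR      | 90977 
3  | HR      | 152888
4  | HR      | 165116
5  | Finance | 128219
6  | HR      | 106436
7  | HR      | 167571
8  | HR      | 72767 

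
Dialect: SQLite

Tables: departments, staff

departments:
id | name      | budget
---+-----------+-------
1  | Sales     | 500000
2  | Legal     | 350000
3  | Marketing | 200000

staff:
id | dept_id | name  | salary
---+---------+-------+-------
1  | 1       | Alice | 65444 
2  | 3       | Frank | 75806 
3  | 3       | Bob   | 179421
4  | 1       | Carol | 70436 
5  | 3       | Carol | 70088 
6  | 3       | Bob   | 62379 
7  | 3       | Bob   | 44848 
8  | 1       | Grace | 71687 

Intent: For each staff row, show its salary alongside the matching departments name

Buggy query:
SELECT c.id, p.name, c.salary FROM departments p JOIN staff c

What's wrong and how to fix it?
Bug: Missing join condition: each staff row is matched to all departments rows instead of just its own

Fix: Specify the join condition linking the foreign key to the parent id

Corrected query:
SELECT c.id, p.name, c.salary FROM departments p JOIN staff c ON c.dept_id = p.id

Result:
id | name      | salary
---+-----------+-------
1  | Sales     | 65444 
2  | Marketing | 75806 
3  | Marketing | 179421
4  | Sales     | 70436 
5  | Marketing | 70088 
6  | Marketing | 62379 
7  | Marketing | 44848 
8  | Sales     | 71687 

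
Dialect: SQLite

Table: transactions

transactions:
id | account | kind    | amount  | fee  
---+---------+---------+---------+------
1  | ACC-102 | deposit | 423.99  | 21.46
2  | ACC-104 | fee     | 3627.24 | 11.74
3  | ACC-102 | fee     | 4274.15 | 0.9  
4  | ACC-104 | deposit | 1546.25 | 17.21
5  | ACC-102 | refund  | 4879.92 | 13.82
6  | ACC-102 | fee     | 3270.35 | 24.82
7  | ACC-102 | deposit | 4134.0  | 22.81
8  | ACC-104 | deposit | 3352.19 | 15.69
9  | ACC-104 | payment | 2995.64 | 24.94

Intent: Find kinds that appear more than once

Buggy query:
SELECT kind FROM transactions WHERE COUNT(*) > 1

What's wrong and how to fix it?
Bug: COUNT(*) is an aggregate and cannot be used in WHERE

Fix: GROUP BY kind, then filter groups with HAVING COUNT(*) > 1

Corrected query:
SELECT kind FROM transactions GROUP BY kind HAVING COUNT(*) > 1

Result:
kind   
-------
deposit
fee    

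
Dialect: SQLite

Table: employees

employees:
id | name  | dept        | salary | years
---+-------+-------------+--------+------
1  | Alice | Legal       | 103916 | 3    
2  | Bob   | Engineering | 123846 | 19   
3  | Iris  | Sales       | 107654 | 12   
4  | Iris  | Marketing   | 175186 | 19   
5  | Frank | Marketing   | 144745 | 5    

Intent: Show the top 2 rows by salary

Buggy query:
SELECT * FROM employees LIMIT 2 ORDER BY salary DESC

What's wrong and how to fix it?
Bug: LIMIT must come after ORDER BY

Fix: Swap the clauses: ORDER BY first, then LIMIT

Corrected query:
SELECT * FROM employees ORDER BY salary DESC LIMIT 2

Result:
id | name  | dept      | salary | years
---+-------+-----------+--------+------
4  | Iris  | Marketing | 175186 | 19   
5  | Frank | Marketing | 144745 | 5    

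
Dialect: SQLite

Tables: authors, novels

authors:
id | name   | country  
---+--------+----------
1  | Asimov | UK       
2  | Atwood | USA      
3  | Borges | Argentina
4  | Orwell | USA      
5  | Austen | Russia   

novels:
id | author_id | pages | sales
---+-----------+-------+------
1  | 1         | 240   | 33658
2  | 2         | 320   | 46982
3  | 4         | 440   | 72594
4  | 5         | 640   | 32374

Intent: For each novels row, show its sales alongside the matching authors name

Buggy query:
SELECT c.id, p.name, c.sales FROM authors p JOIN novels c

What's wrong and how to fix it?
Bug: Missing join condition: each novels row is matched to all authors rows instead of just its own

Fix: Add ON c.author_id = p.id to the JOIN

Corrected query:
SELECT c.id, p.name, c.sales FROM authors p JOIN novels c ON c.author_id = p.id

Result:
id | name   | sales
---+--------+------
1  | Asimov | 33658
2  | Atwood | 46982
3  | Orwell | 72594
4  | Austen | 32374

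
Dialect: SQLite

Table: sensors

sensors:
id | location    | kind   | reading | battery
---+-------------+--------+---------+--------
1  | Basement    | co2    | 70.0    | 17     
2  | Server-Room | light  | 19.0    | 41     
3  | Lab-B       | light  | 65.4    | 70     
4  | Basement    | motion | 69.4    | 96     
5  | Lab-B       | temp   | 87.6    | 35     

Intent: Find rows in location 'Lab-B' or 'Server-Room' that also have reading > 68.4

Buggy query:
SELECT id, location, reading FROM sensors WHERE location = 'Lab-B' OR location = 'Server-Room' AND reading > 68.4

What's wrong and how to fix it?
Bug: Without parentheses, AND is evaluated before OR, so the reading filter only applies to the 'Server-Room' branch

Fix: Group the OR with parentheses (or use IN), then AND the threshold

Corrected query:
SELECT id, location, reading FROM sensors WHERE (location = 'Lab-B' OR location = 'Server-Room') AND reading > 68.4

Result:
id | location | reading
---+----------+--------
5  | Lab-B    | 87.6   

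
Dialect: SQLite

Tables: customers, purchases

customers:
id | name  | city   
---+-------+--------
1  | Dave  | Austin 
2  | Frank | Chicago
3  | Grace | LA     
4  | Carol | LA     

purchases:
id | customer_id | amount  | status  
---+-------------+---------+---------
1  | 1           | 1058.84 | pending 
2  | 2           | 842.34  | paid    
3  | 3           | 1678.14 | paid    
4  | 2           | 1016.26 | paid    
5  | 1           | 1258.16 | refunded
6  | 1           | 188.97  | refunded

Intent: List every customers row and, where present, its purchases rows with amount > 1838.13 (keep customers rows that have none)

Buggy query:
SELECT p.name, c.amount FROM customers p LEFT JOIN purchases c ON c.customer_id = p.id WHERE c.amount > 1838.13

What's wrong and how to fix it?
Bug: Filtering c.amount in WHERE discards the NULL rows produced by LEFT JOIN, turning it into an inner join

Fix: Move the right-table condition into the ON clause so unmatched parents are kept

Corrected query:
SELECT p.name, c.amount FROM customers p LEFT JOIN purchases c ON c.customer_id = p.id AND c.amount > 1838.13

Result:
name  | amount
------+-------
Dave  | NULL  
Frank | NULL  
Grace | NULL  
Carol | NULL  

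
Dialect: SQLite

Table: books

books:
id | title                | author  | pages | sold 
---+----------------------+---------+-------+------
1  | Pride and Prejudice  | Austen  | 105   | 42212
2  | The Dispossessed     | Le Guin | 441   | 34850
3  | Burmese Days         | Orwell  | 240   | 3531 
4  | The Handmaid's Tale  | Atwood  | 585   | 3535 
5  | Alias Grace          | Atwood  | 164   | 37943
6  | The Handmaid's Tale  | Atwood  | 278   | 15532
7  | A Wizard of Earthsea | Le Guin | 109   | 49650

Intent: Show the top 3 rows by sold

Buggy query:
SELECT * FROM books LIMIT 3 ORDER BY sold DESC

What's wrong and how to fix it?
Bug: LIMIT must come after ORDER BY

Fix: Swap the clauses: ORDER BY first, then LIMIT

Corrected query:
SELECT * FROM books ORDER BY sold DESC LIMIT 3

Result:
id | title                | author  | pages | sold 
---+----------------------+---------+-------+------
7  | A Wizard of Earthsea | Le Guin | 109   | 49650
1  | Pride and Prejudice  | Austen  | 105   | 42212
5  | Alias Grace          | Atwood  | 164   | 37943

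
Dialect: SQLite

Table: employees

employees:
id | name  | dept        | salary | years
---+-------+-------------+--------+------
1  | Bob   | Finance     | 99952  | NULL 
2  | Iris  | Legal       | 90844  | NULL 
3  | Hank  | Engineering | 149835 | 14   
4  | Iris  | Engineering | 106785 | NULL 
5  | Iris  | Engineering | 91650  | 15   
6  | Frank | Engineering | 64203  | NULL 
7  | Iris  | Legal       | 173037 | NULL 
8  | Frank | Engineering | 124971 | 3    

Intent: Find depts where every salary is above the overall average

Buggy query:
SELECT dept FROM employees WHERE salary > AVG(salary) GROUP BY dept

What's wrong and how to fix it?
Bug: WHERE evaluates per row before aggregation, so AVG() is unavailable

Fix: Use a subquery for AVG and a HAVING MIN(...) filter so the condition holds for every row in the group

Corrected query:
SELECT dept FROM employees GROUP BY dept HAVING MIN(salary) > (SELECT AVG(salary) FROM employees)

Result:
(no rows)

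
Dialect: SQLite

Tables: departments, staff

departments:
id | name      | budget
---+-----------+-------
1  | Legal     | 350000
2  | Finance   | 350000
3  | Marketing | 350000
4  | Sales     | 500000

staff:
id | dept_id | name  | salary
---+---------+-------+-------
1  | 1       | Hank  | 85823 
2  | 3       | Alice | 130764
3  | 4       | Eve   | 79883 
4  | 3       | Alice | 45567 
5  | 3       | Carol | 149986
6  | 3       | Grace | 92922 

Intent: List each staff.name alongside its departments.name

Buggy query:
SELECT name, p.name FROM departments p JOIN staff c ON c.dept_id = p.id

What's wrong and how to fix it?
Bug: 'name' exists in both joined tables, so the database can't tell which one is meant

Fix: Prefix ambiguous columns with the table alias

Corrected query:
SELECT c.name, p.name FROM departments p JOIN staff c ON c.dept_id = p.id

Result:
name  | name     
------+----------
Hank  | Legal    
Alice | Marketing
Eve   | Sales    
Alice | Marketing
Carol | Marketing
Grace | Marketing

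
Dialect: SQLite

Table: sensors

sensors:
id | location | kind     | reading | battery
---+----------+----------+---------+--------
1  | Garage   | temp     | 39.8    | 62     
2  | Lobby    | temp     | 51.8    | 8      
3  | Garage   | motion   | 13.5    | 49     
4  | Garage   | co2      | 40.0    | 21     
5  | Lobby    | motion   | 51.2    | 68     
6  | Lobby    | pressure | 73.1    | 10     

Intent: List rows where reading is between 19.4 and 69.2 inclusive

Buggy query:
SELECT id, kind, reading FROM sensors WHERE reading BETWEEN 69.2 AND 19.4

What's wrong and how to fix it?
Bug: The bounds are reversed; BETWEEN a AND b requires a <= b to match anything

Fix: Swap the bounds so the smaller value comes first

Corrected query:
SELECT id, kind, reading FROM sensors WHERE reading BETWEEN 19.4 AND 69.2

Result:
id | kind   | reading
---+--------+--------
1  | temp   | 39.8   
2  | temp   | 51.8   
4  | co2    | 40     
5  | motion | 51.2   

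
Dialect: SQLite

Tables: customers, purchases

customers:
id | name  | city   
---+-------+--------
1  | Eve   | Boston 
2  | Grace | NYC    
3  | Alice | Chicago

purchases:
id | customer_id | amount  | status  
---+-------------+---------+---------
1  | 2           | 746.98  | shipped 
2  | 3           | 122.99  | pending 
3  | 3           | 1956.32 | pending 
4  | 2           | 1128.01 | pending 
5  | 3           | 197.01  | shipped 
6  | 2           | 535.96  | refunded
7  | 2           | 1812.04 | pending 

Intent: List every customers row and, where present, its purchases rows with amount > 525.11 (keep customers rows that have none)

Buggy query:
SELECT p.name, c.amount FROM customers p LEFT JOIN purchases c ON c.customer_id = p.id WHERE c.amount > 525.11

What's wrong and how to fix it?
Bug: Filtering c.amount in WHERE discards the NULL rows produced by LEFT JOIN, turning it into an inner join

Fix: Put 'c.amount > 525.11' in the JOIN's ON clause instead of WHERE

Corrected query:
SELECT p.name, c.amount FROM customers p LEFT JOIN purchases c ON c.customer_id = p.id AND c.amount > 525.11

Result:
name  | amount 
------+--------
Eve   | NULL   
Grace | 535.96 
Grace | 746.98 
Grace | 1128.01
Grace | 1812.04
Alice | 1956.32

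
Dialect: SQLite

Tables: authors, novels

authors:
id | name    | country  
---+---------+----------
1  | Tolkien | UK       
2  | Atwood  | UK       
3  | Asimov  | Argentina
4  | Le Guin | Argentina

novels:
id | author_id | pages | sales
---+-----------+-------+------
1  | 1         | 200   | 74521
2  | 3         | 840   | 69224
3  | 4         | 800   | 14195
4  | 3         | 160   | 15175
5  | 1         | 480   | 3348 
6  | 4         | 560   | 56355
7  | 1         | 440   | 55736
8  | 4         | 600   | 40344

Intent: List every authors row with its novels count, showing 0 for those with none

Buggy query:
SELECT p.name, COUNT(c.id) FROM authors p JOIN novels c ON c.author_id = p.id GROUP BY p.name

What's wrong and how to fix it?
Bug: An inner join excludes parents with zero children

Fix: Use LEFT JOIN so parents without children still appear (COUNT(c.id) gives 0)

Corrected query:
SELECT p.name, COUNT(c.id) FROM authors p LEFT JOIN novels c ON c.author_id = p.id GROUP BY p.name

Result:
name    | COUNT(c.id)
--------+------------
Asimov  | 2          
Atwood  | 0          
Le Guin | 3          
Tolkien | 3          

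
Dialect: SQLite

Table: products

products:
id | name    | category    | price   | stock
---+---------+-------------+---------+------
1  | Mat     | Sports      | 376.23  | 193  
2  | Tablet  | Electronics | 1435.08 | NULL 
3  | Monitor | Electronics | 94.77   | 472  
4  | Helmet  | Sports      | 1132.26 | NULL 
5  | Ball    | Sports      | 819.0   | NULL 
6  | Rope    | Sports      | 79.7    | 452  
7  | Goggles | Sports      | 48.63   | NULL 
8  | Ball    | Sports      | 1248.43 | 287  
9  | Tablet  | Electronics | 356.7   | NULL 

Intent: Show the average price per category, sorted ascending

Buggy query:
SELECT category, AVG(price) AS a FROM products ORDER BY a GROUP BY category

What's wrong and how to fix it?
Bug: GROUP BY must precede ORDER BY

Fix: Move ORDER BY to the end, after GROUP BY

Corrected query:
SELECT category, AVG(price) AS a FROM products GROUP BY category ORDER BY a

Result:
category    | a      
------------+--------
Sports      | 617.375
Electronics | 628.85 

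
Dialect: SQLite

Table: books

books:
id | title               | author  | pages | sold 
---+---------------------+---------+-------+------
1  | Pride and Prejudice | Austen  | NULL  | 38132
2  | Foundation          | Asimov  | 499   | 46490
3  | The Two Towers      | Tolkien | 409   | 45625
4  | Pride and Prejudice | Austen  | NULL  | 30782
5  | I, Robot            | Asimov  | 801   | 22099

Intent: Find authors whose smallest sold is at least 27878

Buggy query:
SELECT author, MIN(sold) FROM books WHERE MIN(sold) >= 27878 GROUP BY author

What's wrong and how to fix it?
Bug: Aggregates like MIN are computed per group after WHERE runs

Fix: Replace WHERE with HAVING after the GROUP BY

Corrected query:
SELECT author, MIN(sold) FROM books GROUP BY author HAVING MIN(sold) >= 27878

Result:
author  | MIN(sold)
--------+----------
Austen  | 30782    
Tolkien | 45625    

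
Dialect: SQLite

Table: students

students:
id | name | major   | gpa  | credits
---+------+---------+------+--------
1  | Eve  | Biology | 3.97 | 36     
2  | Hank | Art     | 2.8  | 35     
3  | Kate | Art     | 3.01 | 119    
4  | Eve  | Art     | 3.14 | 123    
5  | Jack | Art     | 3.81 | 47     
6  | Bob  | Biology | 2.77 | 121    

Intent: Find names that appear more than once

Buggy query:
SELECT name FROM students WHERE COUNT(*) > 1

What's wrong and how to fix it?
Bug: WHERE can't reference COUNT(*); aggregates are computed after WHERE

Fix: GROUP BY name, then filter groups with HAVING COUNT(*) > 1

Corrected query:
SELECT name FROM students GROUP BY name HAVING COUNT(*) > 1

Result:
name
----
Eve 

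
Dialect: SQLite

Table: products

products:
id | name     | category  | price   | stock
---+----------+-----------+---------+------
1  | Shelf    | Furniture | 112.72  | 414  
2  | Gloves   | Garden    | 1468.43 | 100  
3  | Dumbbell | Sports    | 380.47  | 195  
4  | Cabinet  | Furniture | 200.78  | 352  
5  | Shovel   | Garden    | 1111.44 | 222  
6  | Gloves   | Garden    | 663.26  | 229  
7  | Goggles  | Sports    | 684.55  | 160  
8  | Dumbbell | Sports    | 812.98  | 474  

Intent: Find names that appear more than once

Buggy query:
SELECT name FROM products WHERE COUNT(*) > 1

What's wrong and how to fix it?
Bug: COUNT(*) is an aggregate and cannot be used in WHERE

Fix: GROUP BY name, then filter groups with HAVING COUNT(*) > 1

Corrected query:
SELECT name FROM products GROUP BY name HAVING COUNT(*) > 1

Result:
name    
--------
Dumbbell
Gloves  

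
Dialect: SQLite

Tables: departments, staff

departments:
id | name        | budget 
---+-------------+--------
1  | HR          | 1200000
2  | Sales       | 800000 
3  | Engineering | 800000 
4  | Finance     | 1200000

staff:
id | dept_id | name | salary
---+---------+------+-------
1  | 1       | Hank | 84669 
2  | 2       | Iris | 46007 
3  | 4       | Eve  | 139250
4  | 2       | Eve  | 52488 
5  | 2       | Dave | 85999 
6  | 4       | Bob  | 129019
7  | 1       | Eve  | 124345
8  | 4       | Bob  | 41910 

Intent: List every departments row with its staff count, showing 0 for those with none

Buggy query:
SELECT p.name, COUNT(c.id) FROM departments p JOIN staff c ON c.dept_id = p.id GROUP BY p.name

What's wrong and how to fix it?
Bug: An inner join excludes parents with zero children

Fix: Use LEFT JOIN so parents without children still appear (COUNT(c.id) gives 0)

Corrected query:
SELECT p.name, COUNT(c.id) FROM departments p LEFT JOIN staff c ON c.dept_id = p.id GROUP BY p.name

Result:
name        | COUNT(c.id)
------------+------------
Engineering | 0          
Finance     | 3          
HR          | 2          
Sales       | 3          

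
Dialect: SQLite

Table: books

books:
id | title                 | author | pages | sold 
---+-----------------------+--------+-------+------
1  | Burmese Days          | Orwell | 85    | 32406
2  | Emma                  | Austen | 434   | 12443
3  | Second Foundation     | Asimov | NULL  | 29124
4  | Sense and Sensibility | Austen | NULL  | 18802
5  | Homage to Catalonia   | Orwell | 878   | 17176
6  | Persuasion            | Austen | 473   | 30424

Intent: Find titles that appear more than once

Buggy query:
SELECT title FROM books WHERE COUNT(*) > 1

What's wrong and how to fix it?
Bug: COUNT(*) is an aggregate and cannot be used in WHERE

Fix: GROUP BY title, then filter groups with HAVING COUNT(*) > 1

Corrected query:
SELECT title FROM books GROUP BY title HAVING COUNT(*) > 1

Result:
(no rows)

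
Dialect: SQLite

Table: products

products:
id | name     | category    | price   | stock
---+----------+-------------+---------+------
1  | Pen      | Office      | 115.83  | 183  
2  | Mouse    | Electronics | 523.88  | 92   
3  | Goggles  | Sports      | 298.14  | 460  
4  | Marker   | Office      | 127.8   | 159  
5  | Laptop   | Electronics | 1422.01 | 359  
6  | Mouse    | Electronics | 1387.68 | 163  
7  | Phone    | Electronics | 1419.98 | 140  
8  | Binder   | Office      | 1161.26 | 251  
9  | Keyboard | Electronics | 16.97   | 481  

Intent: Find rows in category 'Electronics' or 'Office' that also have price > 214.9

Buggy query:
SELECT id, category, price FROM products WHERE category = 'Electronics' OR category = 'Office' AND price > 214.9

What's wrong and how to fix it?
Bug: AND binds tighter than OR, so this parses as category = 'Electronics' OR (category = 'Office' AND price > 214.9)

Fix: Add parentheses around the OR so the AND applies to both alternatives

Corrected query:
SELECT id, category, price FROM products WHERE (category = 'Electronics' OR category = 'Office') AND price > 214.9

Result:
id | category    | price  
---+-------------+--------
2  | Electronics | 523.88 
5  | Electronics | 1422.01
6  | Electronics | 1387.68
7  | Electronics | 1419.98
8  | Office      | 1161.26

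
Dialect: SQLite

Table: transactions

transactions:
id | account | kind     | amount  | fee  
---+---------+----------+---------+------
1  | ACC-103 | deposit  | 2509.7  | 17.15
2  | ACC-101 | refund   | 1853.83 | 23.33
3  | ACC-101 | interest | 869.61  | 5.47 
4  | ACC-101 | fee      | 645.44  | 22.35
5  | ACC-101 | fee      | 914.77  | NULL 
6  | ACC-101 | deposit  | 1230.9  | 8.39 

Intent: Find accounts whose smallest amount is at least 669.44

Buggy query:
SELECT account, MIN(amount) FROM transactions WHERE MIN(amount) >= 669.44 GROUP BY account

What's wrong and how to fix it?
Bug: Aggregates like MIN are computed per group after WHERE runs

Fix: Use HAVING for the per-group MIN condition

Corrected query:
SELECT account, MIN(amount) FROM transactions GROUP BY account HAVING MIN(amount) >= 669.44

Result:
account | MIN(amount)
--------+------------
ACC-103 | 2509.7     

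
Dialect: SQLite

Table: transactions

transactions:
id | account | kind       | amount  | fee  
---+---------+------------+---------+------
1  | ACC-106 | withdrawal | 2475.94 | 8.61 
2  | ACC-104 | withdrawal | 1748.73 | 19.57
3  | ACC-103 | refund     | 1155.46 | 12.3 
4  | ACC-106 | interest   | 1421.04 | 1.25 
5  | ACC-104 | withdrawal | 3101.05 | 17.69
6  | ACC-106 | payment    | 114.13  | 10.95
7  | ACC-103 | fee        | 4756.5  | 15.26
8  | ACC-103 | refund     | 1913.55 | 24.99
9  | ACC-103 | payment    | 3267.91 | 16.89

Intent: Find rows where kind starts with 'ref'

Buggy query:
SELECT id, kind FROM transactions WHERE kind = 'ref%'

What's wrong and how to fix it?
Bug: Wildcards only work with LIKE; '=' treats '%' as a literal character

Fix: Use LIKE for wildcard pattern matching

Corrected query:
SELECT id, kind FROM transactions WHERE kind LIKE 'ref%'

Result:
id | kind  
---+-------
3  | refund
8  | refund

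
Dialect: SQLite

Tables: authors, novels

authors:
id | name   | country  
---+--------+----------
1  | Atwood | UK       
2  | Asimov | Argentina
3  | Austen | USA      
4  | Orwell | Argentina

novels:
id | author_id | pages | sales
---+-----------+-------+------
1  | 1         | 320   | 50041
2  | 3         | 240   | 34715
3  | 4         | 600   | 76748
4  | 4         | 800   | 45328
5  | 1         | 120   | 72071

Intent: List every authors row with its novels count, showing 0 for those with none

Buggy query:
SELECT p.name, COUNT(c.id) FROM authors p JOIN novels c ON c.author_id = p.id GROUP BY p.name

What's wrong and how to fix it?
Bug: INNER JOIN drops authors rows that have no matching novels rows

Fix: Switch to LEFT JOIN to retain unmatched parent rows

Corrected query:
SELECT p.name, COUNT(c.id) FROM authors p LEFT JOIN novels c ON c.author_id = p.id GROUP BY p.name

Result:
name   | COUNT(c.id)
-------+------------
Asimov | 0          
Atwood | 2          
Austen | 1          
Orwell | 2          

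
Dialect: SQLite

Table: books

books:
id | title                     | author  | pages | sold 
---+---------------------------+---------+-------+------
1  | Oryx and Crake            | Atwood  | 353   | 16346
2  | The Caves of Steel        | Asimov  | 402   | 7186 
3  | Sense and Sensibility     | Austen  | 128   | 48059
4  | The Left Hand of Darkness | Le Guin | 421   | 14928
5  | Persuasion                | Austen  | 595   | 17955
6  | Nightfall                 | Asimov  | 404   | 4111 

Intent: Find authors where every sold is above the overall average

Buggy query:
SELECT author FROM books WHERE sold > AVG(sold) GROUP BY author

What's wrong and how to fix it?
Bug: WHERE evaluates per row before aggregation, so AVG() is unavailable

Fix: Use a subquery for AVG and a HAVING MIN(...) filter so the condition holds for every row in the group

Corrected query:
SELECT author FROM books GROUP BY author HAVING MIN(sold) > (SELECT AVG(sold) FROM books)

Result:
(no rows)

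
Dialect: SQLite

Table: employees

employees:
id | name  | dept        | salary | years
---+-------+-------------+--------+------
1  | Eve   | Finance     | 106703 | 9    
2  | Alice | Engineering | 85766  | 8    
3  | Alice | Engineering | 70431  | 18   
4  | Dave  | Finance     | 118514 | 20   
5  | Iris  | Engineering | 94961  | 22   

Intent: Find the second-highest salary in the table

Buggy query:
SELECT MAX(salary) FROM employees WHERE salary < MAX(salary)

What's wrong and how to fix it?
Bug: The inner MAX is an aggregate inside WHERE, which is not allowed

Fix: Compute the overall MAX in a subquery, then take MAX of rows below it

Corrected query:
SELECT MAX(salary) FROM employees WHERE salary < (SELECT MAX(salary) FROM employees)

Result:
MAX(salary)
-----------
106703     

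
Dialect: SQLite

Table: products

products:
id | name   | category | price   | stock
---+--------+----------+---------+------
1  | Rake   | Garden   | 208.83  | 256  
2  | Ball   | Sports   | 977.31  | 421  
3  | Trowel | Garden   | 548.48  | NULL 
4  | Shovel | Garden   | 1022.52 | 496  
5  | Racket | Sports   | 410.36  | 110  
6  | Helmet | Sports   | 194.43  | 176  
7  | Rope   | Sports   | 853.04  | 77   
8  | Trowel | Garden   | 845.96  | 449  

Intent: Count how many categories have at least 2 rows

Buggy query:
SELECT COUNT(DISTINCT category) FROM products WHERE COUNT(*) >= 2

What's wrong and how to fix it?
Bug: WHERE filters individual rows, not groups, so a group-level COUNT is invalid there

Fix: Use a subquery that GROUPs and filters with HAVING, then count its rows

Corrected query:
SELECT COUNT(*) FROM (SELECT category FROM products GROUP BY category HAVING COUNT(*) >= 2)

Result:
COUNT(*)
--------
2       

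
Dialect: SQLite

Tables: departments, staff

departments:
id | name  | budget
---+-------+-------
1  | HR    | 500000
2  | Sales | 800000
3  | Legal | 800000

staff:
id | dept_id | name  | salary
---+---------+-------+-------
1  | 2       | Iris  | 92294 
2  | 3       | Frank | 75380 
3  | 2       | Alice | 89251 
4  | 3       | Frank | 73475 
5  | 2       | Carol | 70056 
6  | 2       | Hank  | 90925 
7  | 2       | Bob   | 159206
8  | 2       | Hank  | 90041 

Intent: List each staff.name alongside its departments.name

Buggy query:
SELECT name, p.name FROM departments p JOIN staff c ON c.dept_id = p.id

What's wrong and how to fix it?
Bug: Both tables have a 'name' column; the unqualified reference is ambiguous

Fix: Qualify the column with its table alias (c.name)

Corrected query:
SELECT c.name, p.name FROM departments p JOIN staff c ON c.dept_id = p.id

Result:
name  | name 
------+------
Iris  | Sales
Frank | Legal
Alice | Sales
Frank | Legal
Carol | Sales
Hank  | Sales
Bob   | Sales
Hank  | Sales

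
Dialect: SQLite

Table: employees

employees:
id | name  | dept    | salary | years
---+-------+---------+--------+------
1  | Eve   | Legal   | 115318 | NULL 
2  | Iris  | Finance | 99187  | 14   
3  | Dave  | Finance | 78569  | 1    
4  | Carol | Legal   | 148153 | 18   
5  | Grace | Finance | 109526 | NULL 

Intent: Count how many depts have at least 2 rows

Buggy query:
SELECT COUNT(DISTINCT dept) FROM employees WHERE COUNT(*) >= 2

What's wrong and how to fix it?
Bug: WHERE filters individual rows, not groups, so a group-level COUNT is invalid there

Fix: Group first with HAVING COUNT(*) >= 2, then COUNT the resulting groups

Corrected query:
SELECT COUNT(*) FROM (SELECT dept FROM employees GROUP BY dept HAVING COUNT(*) >= 2)

Result:
COUNT(*)
--------
2       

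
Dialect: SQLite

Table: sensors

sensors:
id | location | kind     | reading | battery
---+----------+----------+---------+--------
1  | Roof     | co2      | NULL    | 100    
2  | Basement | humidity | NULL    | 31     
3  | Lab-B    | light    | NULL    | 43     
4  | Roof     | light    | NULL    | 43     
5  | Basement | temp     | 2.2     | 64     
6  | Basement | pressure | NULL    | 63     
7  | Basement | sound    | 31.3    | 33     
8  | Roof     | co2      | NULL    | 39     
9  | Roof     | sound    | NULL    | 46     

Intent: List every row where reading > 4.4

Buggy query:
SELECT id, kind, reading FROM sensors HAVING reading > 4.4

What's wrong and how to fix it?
Bug: This is a non-aggregate query (no GROUP BY, no aggregates), so in SQLite the HAVING clause is invalid here; a row-level condition belongs in WHERE

Fix: Replace HAVING with WHERE since the condition applies to individual rows

Corrected query:
SELECT id, kind, reading FROM sensors WHERE reading > 4.4

Result:
id | kind  | reading
---+-------+--------
7  | sound | 31.3   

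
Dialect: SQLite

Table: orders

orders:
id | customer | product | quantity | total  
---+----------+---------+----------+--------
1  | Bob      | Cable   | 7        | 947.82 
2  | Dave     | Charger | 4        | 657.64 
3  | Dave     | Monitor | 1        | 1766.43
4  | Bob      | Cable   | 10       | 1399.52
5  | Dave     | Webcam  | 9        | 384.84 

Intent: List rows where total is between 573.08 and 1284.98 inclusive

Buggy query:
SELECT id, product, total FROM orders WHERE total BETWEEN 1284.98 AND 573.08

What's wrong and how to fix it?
Bug: The bounds are reversed; BETWEEN a AND b requires a <= b to match anything

Fix: Write BETWEEN 573.08 AND 1284.98

Corrected query:
SELECT id, product, total FROM orders WHERE total BETWEEN 573.08 AND 1284.98

Result:
id | product | total 
---+---------+-------
1  | Cable   | 947.82
2  | Charger | 657.64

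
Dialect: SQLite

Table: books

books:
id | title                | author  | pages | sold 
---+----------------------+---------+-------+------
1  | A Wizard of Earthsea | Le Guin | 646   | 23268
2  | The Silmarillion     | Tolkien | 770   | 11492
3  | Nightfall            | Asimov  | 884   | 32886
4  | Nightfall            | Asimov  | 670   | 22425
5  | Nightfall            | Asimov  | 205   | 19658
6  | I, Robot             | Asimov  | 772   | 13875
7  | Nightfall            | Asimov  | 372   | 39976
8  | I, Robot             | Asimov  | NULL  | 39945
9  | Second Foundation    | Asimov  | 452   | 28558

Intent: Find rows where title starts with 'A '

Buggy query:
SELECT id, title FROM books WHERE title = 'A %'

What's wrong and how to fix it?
Bug: Wildcards only work with LIKE; '=' treats '%' as a literal character

Fix: Use LIKE for wildcard pattern matching

Corrected query:
SELECT id, title FROM books WHERE title LIKE 'A %'

Result:
id | title               
---+---------------------
1  | A Wizard of Earthsea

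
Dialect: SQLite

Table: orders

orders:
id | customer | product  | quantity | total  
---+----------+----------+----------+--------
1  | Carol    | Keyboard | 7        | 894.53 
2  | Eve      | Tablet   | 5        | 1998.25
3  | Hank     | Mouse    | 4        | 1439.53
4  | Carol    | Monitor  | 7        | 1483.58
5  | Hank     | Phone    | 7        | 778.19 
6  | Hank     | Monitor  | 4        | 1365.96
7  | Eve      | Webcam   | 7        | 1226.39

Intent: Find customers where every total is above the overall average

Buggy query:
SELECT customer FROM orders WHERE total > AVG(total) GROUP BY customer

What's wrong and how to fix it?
Bug: WHERE evaluates per row before aggregation, so AVG() is unavailable

Fix: Use a subquery for AVG and a HAVING MIN(...) filter so the condition holds for every row in the group

Corrected query:
SELECT customer FROM orders GROUP BY customer HAVING MIN(total) > (SELECT AVG(total) FROM orders)

Result:
(no rows)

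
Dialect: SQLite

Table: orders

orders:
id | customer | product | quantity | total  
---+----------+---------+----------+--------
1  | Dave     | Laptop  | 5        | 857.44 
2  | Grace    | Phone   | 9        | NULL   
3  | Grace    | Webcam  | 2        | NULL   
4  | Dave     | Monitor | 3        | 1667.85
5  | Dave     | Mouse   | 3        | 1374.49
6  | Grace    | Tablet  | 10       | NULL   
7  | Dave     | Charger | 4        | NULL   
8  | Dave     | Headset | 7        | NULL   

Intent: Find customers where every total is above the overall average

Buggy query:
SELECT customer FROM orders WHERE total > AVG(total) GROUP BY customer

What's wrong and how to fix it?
Bug: WHERE evaluates per row before aggregation, so AVG() is unavailable

Fix: Use a subquery for AVG and a HAVING MIN(...) filter so the condition holds for every row in the group

Corrected query:
SELECT customer FROM orders GROUP BY customer HAVING MIN(total) > (SELECT AVG(total) FROM orders)

Result:
(no rows)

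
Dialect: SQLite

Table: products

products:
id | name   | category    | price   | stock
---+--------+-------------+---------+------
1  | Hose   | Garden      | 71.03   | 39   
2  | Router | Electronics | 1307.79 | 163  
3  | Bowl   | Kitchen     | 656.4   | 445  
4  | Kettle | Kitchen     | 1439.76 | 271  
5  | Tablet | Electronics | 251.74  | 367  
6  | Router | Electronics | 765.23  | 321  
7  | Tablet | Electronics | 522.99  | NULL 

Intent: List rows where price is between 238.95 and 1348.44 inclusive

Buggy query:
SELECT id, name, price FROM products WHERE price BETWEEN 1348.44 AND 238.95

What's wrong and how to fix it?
Bug: BETWEEN expects the lower bound first; with 1348.44 AND 238.95 the range is empty

Fix: Swap the bounds so the smaller value comes first

Corrected query:
SELECT id, name, price FROM products WHERE price BETWEEN 238.95 AND 1348.44

Result:
id | name   | price  
---+--------+--------
2  | Router | 1307.79
3  | Bowl   | 656.4  
5  | Tablet | 251.74 
6  | Router | 765.23 
7  | Tablet | 522.99 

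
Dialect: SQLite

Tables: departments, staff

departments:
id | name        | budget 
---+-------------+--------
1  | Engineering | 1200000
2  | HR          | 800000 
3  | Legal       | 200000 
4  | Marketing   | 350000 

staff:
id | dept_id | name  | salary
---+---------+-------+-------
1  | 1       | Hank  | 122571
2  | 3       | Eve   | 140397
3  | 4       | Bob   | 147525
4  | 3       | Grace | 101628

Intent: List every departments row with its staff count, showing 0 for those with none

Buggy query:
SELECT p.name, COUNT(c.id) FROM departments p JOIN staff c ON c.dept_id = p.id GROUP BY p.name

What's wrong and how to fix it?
Bug: An inner join excludes parents with zero children

Fix: Switch to LEFT JOIN to retain unmatched parent rows

Corrected query:
SELECT p.name, COUNT(c.id) FROM departments p LEFT JOIN staff c ON c.dept_id = p.id GROUP BY p.name

Result:
name        | COUNT(c.id)
------------+------------
Engineering | 1          
HR          | 0          
Legal       | 2          
Marketing   | 1          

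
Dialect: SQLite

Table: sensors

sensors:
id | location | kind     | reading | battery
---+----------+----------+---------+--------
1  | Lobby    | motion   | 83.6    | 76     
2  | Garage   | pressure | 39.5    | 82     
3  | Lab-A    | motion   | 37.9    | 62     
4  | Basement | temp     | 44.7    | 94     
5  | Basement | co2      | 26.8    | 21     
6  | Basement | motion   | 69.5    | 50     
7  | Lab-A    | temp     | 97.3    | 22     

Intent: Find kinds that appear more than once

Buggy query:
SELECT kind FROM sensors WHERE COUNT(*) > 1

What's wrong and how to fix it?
Bug: WHERE can't reference COUNT(*); aggregates are computed after WHERE

Fix: GROUP BY kind, then filter groups with HAVING COUNT(*) > 1

Corrected query:
SELECT kind FROM sensors GROUP BY kind HAVING COUNT(*) > 1

Result:
kind  
------
motion
temp  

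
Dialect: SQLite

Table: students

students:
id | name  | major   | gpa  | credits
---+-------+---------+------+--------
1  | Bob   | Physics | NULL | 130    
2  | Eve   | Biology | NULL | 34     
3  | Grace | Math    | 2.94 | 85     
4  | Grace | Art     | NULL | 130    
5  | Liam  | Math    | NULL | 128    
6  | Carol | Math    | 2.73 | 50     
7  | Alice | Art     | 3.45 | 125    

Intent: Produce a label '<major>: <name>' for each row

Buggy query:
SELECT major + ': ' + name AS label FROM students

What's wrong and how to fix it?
Bug: SQLite uses || for string concatenation; + coerces text to numbers (yielding 0)

Fix: Replace + with || to concatenate text

Corrected query:
SELECT major || ': ' || name AS label FROM students

Result:
label       
------------
Physics: Bob
Biology: Eve
Math: Grace 
Art: Grace  
Math: Liam  
Math: Carol 
Art: Alice  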